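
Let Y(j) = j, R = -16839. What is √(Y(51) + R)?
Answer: 2*I*√4197 ≈ 129.57*I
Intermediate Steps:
√(Y(51) + R) = √(51 - 16839) = √(-16788) = 2*I*√4197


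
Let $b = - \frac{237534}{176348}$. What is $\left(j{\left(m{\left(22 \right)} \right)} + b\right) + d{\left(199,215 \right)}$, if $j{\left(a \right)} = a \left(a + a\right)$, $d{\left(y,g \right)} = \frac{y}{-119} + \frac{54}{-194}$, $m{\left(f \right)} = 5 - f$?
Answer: $\frac{584927801331}{1017792482} \approx 574.7$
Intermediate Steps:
$d{\left(y,g \right)} = - \frac{27}{97} - \frac{y}{119}$ ($d{\left(y,g \right)} = y \left(- \frac{1}{119}\right) + 54 \left(- \frac{1}{194}\right) = - \frac{y}{119} - \frac{27}{97} = - \frac{27}{97} - \frac{y}{119}$)
$b = - \frac{118767}{88174}$ ($b = \left(-237534\right) \frac{1}{176348} = - \frac{118767}{88174} \approx -1.347$)
$j{\left(a \right)} = 2 a^{2}$ ($j{\left(a \right)} = a 2 a = 2 a^{2}$)
$\left(j{\left(m{\left(22 \right)} \right)} + b\right) + d{\left(199,215 \right)} = \left(2 \left(5 - 22\right)^{2} - \frac{118767}{88174}\right) - \frac{22516}{11543} = \left(2 \left(-17\right)^{2} - \frac{118767}{88174}\right) - \frac{22516}{11543} = \left(2 \cdot 289 - \frac{118767}{88174}\right) - \frac{22516}{11543} = \left(578 - \frac{118767}{88174}\right) - \frac{22516}{11543} = \frac{50845805}{88174} - \frac{22516}{11543} = \frac{584927801331}{1017792482}$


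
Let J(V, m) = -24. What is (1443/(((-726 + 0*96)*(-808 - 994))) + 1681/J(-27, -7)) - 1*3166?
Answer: -8467113079/2616504 ≈ -3236.0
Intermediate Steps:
(1443/(((-726 + 0*96)*(-808 - 994))) + 1681/J(-27, -7)) - 1*3166 = (1443/(((-726 + 0*96)*(-808 - 994))) + 1681/(-24)) - 1*3166 = (1443/(((-726 + 0)*(-1802))) + 1681*(-1/24)) - 3166 = (1443/((-726*(-1802))) - 1681/24) - 3166 = (1443/1308252 - 1681/24) - 3166 = (1443*(1/1308252) - 1681/24) - 3166 = (481/436084 - 1681/24) - 3166 = -183261415/2616504 - 3166 = -8467113079/2616504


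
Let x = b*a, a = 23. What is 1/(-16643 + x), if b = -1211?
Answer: -1/44496 ≈ -2.2474e-5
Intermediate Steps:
x = -27853 (x = -1211*23 = -27853)
1/(-16643 + x) = 1/(-16643 - 27853) = 1/(-44496) = -1/44496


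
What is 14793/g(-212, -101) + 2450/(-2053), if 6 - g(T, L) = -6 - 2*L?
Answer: -30835529/390070 ≈ -79.051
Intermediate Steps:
g(T, L) = 12 + 2*L (g(T, L) = 6 - (-6 - 2*L) = 6 + (6 + 2*L) = 12 + 2*L)
14793/g(-212, -101) + 2450/(-2053) = 14793/(12 + 2*(-101)) + 2450/(-2053) = 14793/(12 - 202) + 2450*(-1/2053) = 14793/(-190) - 2450/2053 = 14793*(-1/190) - 2450/2053 = -14793/190 - 2450/2053 = -30835529/390070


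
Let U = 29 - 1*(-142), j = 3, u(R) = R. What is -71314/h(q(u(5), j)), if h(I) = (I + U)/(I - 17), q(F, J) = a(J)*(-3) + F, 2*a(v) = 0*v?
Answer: 106971/22 ≈ 4862.3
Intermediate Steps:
a(v) = 0 (a(v) = (0*v)/2 = (1/2)*0 = 0)
q(F, J) = F (q(F, J) = 0*(-3) + F = 0 + F = F)
U = 171 (U = 29 + 142 = 171)
h(I) = (171 + I)/(-17 + I) (h(I) = (I + 171)/(I - 17) = (171 + I)/(-17 + I))
-71314/h(q(u(5), j)) = -71314*(-17 + 5)/(171 + 5) = -71314/(176/(-12)) = -71314/((-1/12*176)) = -71314/(-44/3) = -71314*(-3/44) = 106971/22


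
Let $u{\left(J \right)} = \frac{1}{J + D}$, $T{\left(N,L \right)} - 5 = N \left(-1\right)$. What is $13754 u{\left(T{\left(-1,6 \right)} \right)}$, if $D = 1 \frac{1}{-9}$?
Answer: $\frac{123786}{53} \approx 2335.6$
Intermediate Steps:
$D = - \frac{1}{9}$ ($D = 1 \left(- \frac{1}{9}\right) = - \frac{1}{9} \approx -0.11111$)
$T{\left(N,L \right)} = 5 - N$ ($T{\left(N,L \right)} = 5 + N \left(-1\right) = 5 - N$)
$u{\left(J \right)} = \frac{1}{- \frac{1}{9} + J}$ ($u{\left(J \right)} = \frac{1}{J - \frac{1}{9}} = \frac{1}{- \frac{1}{9} + J}$)
$13754 u{\left(T{\left(-1,6 \right)} \right)} = 13754 \frac{9}{-1 + 9 \left(5 - -1\right)} = 13754 \frac{9}{-1 + 9 \left(5 + 1\right)} = 13754 \frac{9}{-1 + 9 \cdot 6} = 13754 \frac{9}{-1 + 54} = 13754 \cdot \frac{9}{53} = \frac{123786}{53}$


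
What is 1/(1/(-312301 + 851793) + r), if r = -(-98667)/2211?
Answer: 397605604/17743353125 ≈ 0.022409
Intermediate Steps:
r = 32889/737 (r = -(-98667)/2211 = -171*(-577/2211) = 32889/737 ≈ 44.625)
1/(1/(-312301 + 851793) + r) = 1/(1/(-312301 + 851793) + 32889/737) = 1/(1/539492 + 32889/737) = 1/(17743353125/397605604) = 397605604/17743353125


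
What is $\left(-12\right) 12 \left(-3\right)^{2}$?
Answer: $-1296$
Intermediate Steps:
$\left(-12\right) 12 \left(-3\right)^{2} = \left(-144\right) 9 = -1296$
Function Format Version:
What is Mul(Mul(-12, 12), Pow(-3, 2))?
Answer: -1296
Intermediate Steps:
Mul(Mul(-12, 12), Pow(-3, 2)) = Mul(-144, 9) = -1296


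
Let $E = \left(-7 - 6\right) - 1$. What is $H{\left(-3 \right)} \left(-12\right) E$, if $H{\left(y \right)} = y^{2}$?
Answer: $1512$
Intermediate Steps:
$E = -14$ ($E = -13 - 1 = -14$)
$H{\left(-3 \right)} \left(-12\right) E = \left(-3\right)^{2} \left(-12\right) \left(-14\right) = 9 \left(-12\right) \left(-14\right) = \left(-108\right) \left(-14\right) = 1512$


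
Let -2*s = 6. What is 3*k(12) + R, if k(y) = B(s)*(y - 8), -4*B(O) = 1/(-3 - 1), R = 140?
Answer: 563/4 ≈ 140.75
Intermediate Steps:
s = -3 (s = -1/2*6 = -3)
B(O) = 1/16 (B(O) = -1/(4*(-3 - 1)) = -1/4/(-4) = -1/4*(-1/4) = 1/16)
k(y) = -1/2 + y/16 (k(y) = (y - 8)/16 = (-8 + y)/16 = -1/2 + y/16)
3*k(12) + R = 3*(-1/2 + (1/16)*12) + 140 = 3*(-1/2 + 3/4) + 140 = 3*(1/4) + 140 = 3/4 + 140 = 563/4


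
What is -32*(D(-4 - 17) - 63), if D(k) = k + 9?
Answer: 2400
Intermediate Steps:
D(k) = 9 + k
-32*(D(-4 - 17) - 63) = -32*((9 + (-4 - 17)) - 63) = -32*((9 - 21) - 63) = -32*(-12 - 63) = -32*(-75) = 2400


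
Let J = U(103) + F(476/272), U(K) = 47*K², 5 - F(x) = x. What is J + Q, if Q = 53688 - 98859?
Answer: 1813821/4 ≈ 4.5346e+5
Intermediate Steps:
F(x) = 5 - x
Q = -45171
J = 1994505/4 (J = 47*103² + (5 - 476/272) = 47*10609 + (5 - 476/272) = 498623 + (5 - 1*7/4) = 498623 + (5 - 7/4) = 498623 + 13/4 = 1994505/4 ≈ 4.9863e+5)
J + Q = 1994505/4 - 45171 = 1813821/4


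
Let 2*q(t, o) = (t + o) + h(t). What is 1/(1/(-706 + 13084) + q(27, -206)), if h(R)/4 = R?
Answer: -6189/219709 ≈ -0.028169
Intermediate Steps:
h(R) = 4*R
q(t, o) = o/2 + 5*t/2 (q(t, o) = ((t + o) + 4*t)/2 = ((o + t) + 4*t)/2 = (o + 5*t)/2 = o/2 + 5*t/2)
1/(1/(-706 + 13084) + q(27, -206)) = 1/(1/(-706 + 13084) + ((½)*(-206) + (5/2)*27)) = 1/(1/12378 + (-103 + 135/2)) = 1/(1/12378 - 71/2) = 1/(-219709/6189) = -6189/219709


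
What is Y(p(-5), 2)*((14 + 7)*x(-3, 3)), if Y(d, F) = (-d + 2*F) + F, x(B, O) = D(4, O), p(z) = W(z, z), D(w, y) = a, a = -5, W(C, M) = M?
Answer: -1155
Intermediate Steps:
D(w, y) = -5
p(z) = z
x(B, O) = -5
Y(d, F) = -d + 3*F
Y(p(-5), 2)*((14 + 7)*x(-3, 3)) = (-1*(-5) + 3*2)*((14 + 7)*(-5)) = (5 + 6)*(21*(-5)) = 11*(-105) = -1155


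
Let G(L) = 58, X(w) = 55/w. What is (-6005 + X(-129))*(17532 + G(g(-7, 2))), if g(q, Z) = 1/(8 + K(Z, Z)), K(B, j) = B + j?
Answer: -13626973000/129 ≈ -1.0564e+8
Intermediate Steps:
g(q, Z) = 1/(8 + 2*Z) (g(q, Z) = 1/(8 + (Z + Z)) = 1/(8 + 2*Z))
(-6005 + X(-129))*(17532 + G(g(-7, 2))) = (-6005 + 55/(-129))*(17532 + 58) = (-6005 + 55*(-1/129))*17590 = (-6005 - 55/129)*17590 = -774700/129*17590 = -13626973000/129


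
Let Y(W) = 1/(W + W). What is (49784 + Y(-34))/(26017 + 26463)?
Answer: 3385311/3568640 ≈ 0.94863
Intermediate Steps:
Y(W) = 1/(2*W)
(49784 + Y(-34))/(26017 + 26463) = (49784 + (½)/(-34))/(26017 + 26463) = (49784 + (½)*(-1/34))/52480 = (49784 - 1/68)*(1/52480) = (3385311/68)*(1/52480) = 3385311/3568640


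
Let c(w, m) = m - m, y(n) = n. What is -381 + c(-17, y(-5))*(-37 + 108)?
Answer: -381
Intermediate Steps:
c(w, m) = 0
-381 + c(-17, y(-5))*(-37 + 108) = -381 + 0*(-37 + 108) = -381 + 0*71 = -381 + 0 = -381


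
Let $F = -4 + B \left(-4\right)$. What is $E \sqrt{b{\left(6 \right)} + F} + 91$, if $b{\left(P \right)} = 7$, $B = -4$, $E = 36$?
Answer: $91 + 36 \sqrt{19} \approx 247.92$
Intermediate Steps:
$F = 12$ ($F = -4 - -16 = -4 + 16 = 12$)
$E \sqrt{b{\left(6 \right)} + F} + 91 = 36 \sqrt{7 + 12} + 91 = 36 \sqrt{19} + 91 = 91 + 36 \sqrt{19}$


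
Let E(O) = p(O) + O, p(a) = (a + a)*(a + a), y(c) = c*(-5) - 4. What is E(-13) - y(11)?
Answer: 722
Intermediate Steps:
y(c) = -4 - 5*c (y(c) = -5*c - 4 = -4 - 5*c)
p(a) = 4*a**2 (p(a) = (2*a)*(2*a) = 4*a**2)
E(O) = O + 4*O**2 (E(O) = 4*O**2 + O = O + 4*O**2)
E(-13) - y(11) = -13*(1 + 4*(-13)) - (-4 - 5*11) = -13*(1 - 52) - (-4 - 55) = -13*(-51) - 1*(-59) = 663 + 59 = 722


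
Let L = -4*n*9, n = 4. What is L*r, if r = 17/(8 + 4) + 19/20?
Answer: -1704/5 ≈ -340.80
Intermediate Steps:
r = 71/30 (r = 17/12 + 19*(1/20) = 17*(1/12) + 19/20 = 17/12 + 19/20 = 71/30 ≈ 2.3667)
L = -144 (L = -4*4*9 = -16*9 = -144)
L*r = -144*71/30 = -1704/5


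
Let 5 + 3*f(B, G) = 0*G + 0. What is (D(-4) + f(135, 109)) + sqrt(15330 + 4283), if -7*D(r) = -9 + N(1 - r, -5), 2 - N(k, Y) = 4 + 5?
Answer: 13/21 + sqrt(19613) ≈ 140.67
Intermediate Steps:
f(B, G) = -5/3 (f(B, G) = -5/3 + (0*G + 0)/3 = -5/3 + (0 + 0)/3 = -5/3 + (1/3)*0 = -5/3 + 0 = -5/3)
N(k, Y) = -7 (N(k, Y) = 2 - (4 + 5) = 2 - 1*9 = 2 - 9 = -7)
D(r) = 16/7 (D(r) = -(-9 - 7)/7 = -1/7*(-16) = 16/7)
(D(-4) + f(135, 109)) + sqrt(15330 + 4283) = (16/7 - 5/3) + sqrt(15330 + 4283) = 13/21 + sqrt(19613)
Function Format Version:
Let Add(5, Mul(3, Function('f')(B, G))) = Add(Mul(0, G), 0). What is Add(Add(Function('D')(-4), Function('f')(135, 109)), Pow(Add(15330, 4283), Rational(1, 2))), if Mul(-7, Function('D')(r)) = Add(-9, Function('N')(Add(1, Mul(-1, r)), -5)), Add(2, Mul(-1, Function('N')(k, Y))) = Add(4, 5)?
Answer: Add(Rational(13, 21), Pow(19613, Rational(1, 2))) ≈ 140.67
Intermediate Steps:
Function('f')(B, G) = Rational(-5, 3) (Function('f')(B, G) = Add(Rational(-5, 3), Mul(Rational(1, 3), Add(Mul(0, G), 0))) = Add(Rational(-5, 3), Mul(Rational(1, 3), Add(0, 0))) = Add(Rational(-5, 3), Mul(Rational(1, 3), 0)) = Add(Rational(-5, 3), 0) = Rational(-5, 3))
Function('N')(k, Y) = -7 (Function('N')(k, Y) = Add(2, Mul(-1, Add(4, 5))) = Add(2, Mul(-1, 9)) = Add(2, -9) = -7)
Function('D')(r) = Rational(16, 7) (Function('D')(r) = Mul(Rational(-1, 7), Add(-9, -7)) = Mul(Rational(-1, 7), -16) = Rational(16, 7))
Add(Add(Function('D')(-4), Function('f')(135, 109)), Pow(Add(15330, 4283), Rational(1, 2))) = Add(Add(Rational(16, 7), Rational(-5, 3)), Pow(Add(15330, 4283), Rational(1, 2))) = Add(Rational(13, 21), Pow(19613, Rational(1, 2)))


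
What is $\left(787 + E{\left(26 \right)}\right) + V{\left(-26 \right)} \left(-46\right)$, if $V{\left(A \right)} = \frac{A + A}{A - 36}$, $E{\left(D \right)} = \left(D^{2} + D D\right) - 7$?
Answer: $\frac{64896}{31} \approx 2093.4$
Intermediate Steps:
$E{\left(D \right)} = -7 + 2 D^{2}$ ($E{\left(D \right)} = \left(D^{2} + D^{2}\right) - 7 = 2 D^{2} - 7 = -7 + 2 D^{2}$)
$V{\left(A \right)} = \frac{2 A}{-36 + A}$
$\left(787 + E{\left(26 \right)}\right) + V{\left(-26 \right)} \left(-46\right) = \left(787 - \left(7 - 2 \cdot 26^{2}\right)\right) + 2 \left(-26\right) \frac{1}{-36 - 26} \left(-46\right) = \left(787 + \left(-7 + 2 \cdot 676\right)\right) + 2 \left(-26\right) \frac{1}{-62} \left(-46\right) = \left(787 + \left(-7 + 1352\right)\right) + 2 \left(-26\right) \left(- \frac{1}{62}\right) \left(-46\right) = \left(787 + 1345\right) + \frac{26}{31} \left(-46\right) = 2132 - \frac{1196}{31} = \frac{64896}{31}$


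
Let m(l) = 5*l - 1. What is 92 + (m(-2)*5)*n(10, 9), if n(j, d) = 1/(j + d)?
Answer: 1693/19 ≈ 89.105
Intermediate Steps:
n(j, d) = 1/(d + j)
m(l) = -1 + 5*l
92 + (m(-2)*5)*n(10, 9) = 92 + ((-1 + 5*(-2))*5)/(9 + 10) = 92 + ((-1 - 10)*5)/19 = 92 - 11*5*(1/19) = 92 - 55*1/19 = 92 - 55/19 = 1693/19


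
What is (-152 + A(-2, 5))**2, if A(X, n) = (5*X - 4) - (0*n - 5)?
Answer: 25921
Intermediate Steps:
A(X, n) = 1 + 5*X (A(X, n) = (-4 + 5*X) - (0 - 5) = (-4 + 5*X) - 1*(-5) = (-4 + 5*X) + 5 = 1 + 5*X)
(-152 + A(-2, 5))**2 = (-152 + (1 + 5*(-2)))**2 = (-152 + (1 - 10))**2 = (-152 - 9)**2 = (-161)**2 = 25921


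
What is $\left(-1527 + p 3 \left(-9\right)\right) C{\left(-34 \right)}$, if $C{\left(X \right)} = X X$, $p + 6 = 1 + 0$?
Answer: $-1609152$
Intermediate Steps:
$p = -5$ ($p = -6 + \left(1 + 0\right) = -6 + 1 = -5$)
$C{\left(X \right)} = X^{2}$
$\left(-1527 + p 3 \left(-9\right)\right) C{\left(-34 \right)} = \left(-1527 + \left(-5\right) 3 \left(-9\right)\right) \left(-34\right)^{2} = \left(-1527 - -135\right) 1156 = \left(-1527 + 135\right) 1156 = \left(-1392\right) 1156 = -1609152$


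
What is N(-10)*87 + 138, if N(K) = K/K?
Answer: 225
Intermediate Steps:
N(K) = 1
N(-10)*87 + 138 = 1*87 + 138 = 87 + 138 = 225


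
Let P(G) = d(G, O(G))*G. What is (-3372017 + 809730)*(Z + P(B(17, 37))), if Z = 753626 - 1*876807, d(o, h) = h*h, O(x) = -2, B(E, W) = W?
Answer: 315245856471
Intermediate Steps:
d(o, h) = h**2
P(G) = 4*G (P(G) = (-2)**2*G = 4*G)
Z = -123181 (Z = 753626 - 876807 = -123181)
(-3372017 + 809730)*(Z + P(B(17, 37))) = (-3372017 + 809730)*(-123181 + 4*37) = -2562287*(-123181 + 148) = -2562287*(-123033) = 315245856471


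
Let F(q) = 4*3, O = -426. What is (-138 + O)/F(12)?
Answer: -47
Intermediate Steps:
F(q) = 12
(-138 + O)/F(12) = (-138 - 426)/12 = -564*1/12 = -47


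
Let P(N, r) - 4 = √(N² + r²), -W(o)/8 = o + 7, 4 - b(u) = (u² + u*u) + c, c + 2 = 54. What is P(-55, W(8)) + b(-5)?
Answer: -94 + 5*√697 ≈ 38.004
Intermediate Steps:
c = 52 (c = -2 + 54 = 52)
b(u) = -48 - 2*u² (b(u) = 4 - ((u² + u*u) + 52) = 4 - ((u² + u²) + 52) = 4 - (2*u² + 52) = 4 - (52 + 2*u²) = 4 + (-52 - 2*u²) = -48 - 2*u²)
W(o) = -56 - 8*o (W(o) = -8*(o + 7) = -8*(7 + o) = -56 - 8*o)
P(N, r) = 4 + √(N² + r²)
P(-55, W(8)) + b(-5) = (4 + √((-55)² + (-56 - 8*8)²)) + (-48 - 2*(-5)²) = (4 + √(3025 + (-56 - 64)²)) + (-48 - 2*25) = (4 + √(3025 + (-120)²)) + (-48 - 50) = (4 + √(3025 + 14400)) - 98 = (4 + √17425) - 98 = (4 + 5*√697) - 98 = -94 + 5*√697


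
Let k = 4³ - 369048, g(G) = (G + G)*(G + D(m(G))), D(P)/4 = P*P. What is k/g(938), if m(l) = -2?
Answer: -6589/31959 ≈ -0.20617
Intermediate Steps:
D(P) = 4*P² (D(P) = 4*(P*P) = 4*P²)
g(G) = 2*G*(16 + G) (g(G) = (G + G)*(G + 4*(-2)²) = (2*G)*(G + 4*4) = (2*G)*(G + 16) = (2*G)*(16 + G) = 2*G*(16 + G))
k = -368984 (k = 64 - 369048 = -368984)
k/g(938) = -368984*1/(1876*(16 + 938)) = -368984/(2*938*954) = -368984/1789704 = -368984*1/1789704 = -6589/31959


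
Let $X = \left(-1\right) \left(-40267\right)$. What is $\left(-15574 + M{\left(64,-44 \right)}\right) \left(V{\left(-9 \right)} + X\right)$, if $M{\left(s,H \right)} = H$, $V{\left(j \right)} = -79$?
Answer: $-627656184$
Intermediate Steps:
$X = 40267$
$\left(-15574 + M{\left(64,-44 \right)}\right) \left(V{\left(-9 \right)} + X\right) = \left(-15574 - 44\right) \left(-79 + 40267\right) = \left(-15618\right) 40188 = -627656184$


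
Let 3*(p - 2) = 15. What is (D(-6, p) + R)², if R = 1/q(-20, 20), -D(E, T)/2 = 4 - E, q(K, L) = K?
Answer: 160801/400 ≈ 402.00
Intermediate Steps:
p = 7 (p = 2 + (⅓)*15 = 2 + 5 = 7)
D(E, T) = -8 + 2*E (D(E, T) = -2*(4 - E) = -8 + 2*E)
R = -1/20 (R = 1/(-20) = -1/20 ≈ -0.050000)
(D(-6, p) + R)² = ((-8 + 2*(-6)) - 1/20)² = ((-8 - 12) - 1/20)² = (-20 - 1/20)² = (-401/20)² = 160801/400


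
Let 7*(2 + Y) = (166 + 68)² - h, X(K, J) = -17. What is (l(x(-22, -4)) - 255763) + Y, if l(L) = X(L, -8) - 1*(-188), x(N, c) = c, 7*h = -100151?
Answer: -12040663/49 ≈ -2.4573e+5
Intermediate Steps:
h = -100151/7 (h = (⅐)*(-100151) = -100151/7 ≈ -14307.)
l(L) = 171 (l(L) = -17 - 1*(-188) = -17 + 188 = 171)
Y = 483345/49 (Y = -2 + ((166 + 68)² - 1*(-100151/7))/7 = -2 + (234² + 100151/7)/7 = -2 + (54756 + 100151/7)/7 = -2 + (⅐)*(483443/7) = -2 + 483443/49 = 483345/49 ≈ 9864.2)
(l(x(-22, -4)) - 255763) + Y = (171 - 255763) + 483345/49 = -255592 + 483345/49 = -12040663/49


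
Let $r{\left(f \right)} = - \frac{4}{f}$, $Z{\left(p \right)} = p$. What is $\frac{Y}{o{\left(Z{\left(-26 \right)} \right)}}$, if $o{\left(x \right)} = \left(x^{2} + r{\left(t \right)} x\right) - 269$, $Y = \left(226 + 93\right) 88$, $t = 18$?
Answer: $\frac{252648}{3715} \approx 68.008$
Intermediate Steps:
$Y = 28072$ ($Y = 319 \cdot 88 = 28072$)
$o{\left(x \right)} = -269 + x^{2} - \frac{2 x}{9}$ ($o{\left(x \right)} = \left(x^{2} + - \frac{4}{18} x\right) - 269 = \left(x^{2} + \left(-4\right) \frac{1}{18} x\right) - 269 = \left(x^{2} - \frac{2 x}{9}\right) - 269 = -269 + x^{2} - \frac{2 x}{9}$)
$\frac{Y}{o{\left(Z{\left(-26 \right)} \right)}} = \frac{28072}{-269 + \left(-26\right)^{2} - - \frac{52}{9}} = \frac{28072}{-269 + 676 + \frac{52}{9}} = \frac{28072}{\frac{3715}{9}} = 28072 \cdot \frac{9}{3715} = \frac{252648}{3715}$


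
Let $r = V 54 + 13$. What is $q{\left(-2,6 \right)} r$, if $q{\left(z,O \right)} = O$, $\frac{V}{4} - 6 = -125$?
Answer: $-154146$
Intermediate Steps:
$V = -476$ ($V = 24 + 4 \left(-125\right) = 24 - 500 = -476$)
$r = -25691$ ($r = \left(-476\right) 54 + 13 = -25704 + 13 = -25691$)
$q{\left(-2,6 \right)} r = 6 \left(-25691\right) = -154146$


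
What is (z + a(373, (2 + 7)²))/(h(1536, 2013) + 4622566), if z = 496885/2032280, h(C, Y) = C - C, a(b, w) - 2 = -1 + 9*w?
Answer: 296812257/1878869686096 ≈ 0.00015797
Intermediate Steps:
a(b, w) = 1 + 9*w (a(b, w) = 2 + (-1 + 9*w) = 1 + 9*w)
h(C, Y) = 0
z = 99377/406456 (z = 496885*(1/2032280) = 99377/406456 ≈ 0.24450)
(z + a(373, (2 + 7)²))/(h(1536, 2013) + 4622566) = (99377/406456 + (1 + 9*(2 + 7)²))/(0 + 4622566) = (99377/406456 + (1 + 9*9²))/4622566 = (99377/406456 + (1 + 9*81))*(1/4622566) = (99377/406456 + (1 + 729))*(1/4622566) = (99377/406456 + 730)*(1/4622566) = (296812257/406456)*(1/4622566) = 296812257/1878869686096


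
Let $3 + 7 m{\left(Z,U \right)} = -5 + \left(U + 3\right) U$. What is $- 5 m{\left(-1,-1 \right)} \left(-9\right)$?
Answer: $- \frac{450}{7} \approx -64.286$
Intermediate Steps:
$m{\left(Z,U \right)} = - \frac{8}{7} + \frac{U \left(3 + U\right)}{7}$ ($m{\left(Z,U \right)} = - \frac{3}{7} + \frac{-5 + \left(U + 3\right) U}{7} = - \frac{3}{7} + \frac{-5 + \left(3 + U\right) U}{7} = - \frac{3}{7} + \frac{-5 + U \left(3 + U\right)}{7} = - \frac{3}{7} + \left(- \frac{5}{7} + \frac{U \left(3 + U\right)}{7}\right) = - \frac{8}{7} + \frac{U \left(3 + U\right)}{7}$)
$- 5 m{\left(-1,-1 \right)} \left(-9\right) = - 5 \left(- \frac{8}{7} + \frac{\left(-1\right)^{2}}{7} + \frac{3}{7} \left(-1\right)\right) \left(-9\right) = - 5 \left(- \frac{8}{7} + \frac{1}{7} \cdot 1 - \frac{3}{7}\right) \left(-9\right) = - 5 \left(- \frac{8}{7} + \frac{1}{7} - \frac{3}{7}\right) \left(-9\right) = \left(-5\right) \left(- \frac{10}{7}\right) \left(-9\right) = \frac{50}{7} \left(-9\right) = - \frac{450}{7}$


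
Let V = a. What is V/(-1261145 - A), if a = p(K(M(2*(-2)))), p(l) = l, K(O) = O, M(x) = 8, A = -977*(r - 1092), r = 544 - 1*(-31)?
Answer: -4/883127 ≈ -4.5294e-6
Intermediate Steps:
r = 575 (r = 544 + 31 = 575)
A = 505109 (A = -977*(575 - 1092) = -977*(-517) = 505109)
a = 8
V = 8
V/(-1261145 - A) = 8/(-1261145 - 1*505109) = 8/(-1261145 - 505109) = 8/(-1766254) = 8*(-1/1766254) = -4/883127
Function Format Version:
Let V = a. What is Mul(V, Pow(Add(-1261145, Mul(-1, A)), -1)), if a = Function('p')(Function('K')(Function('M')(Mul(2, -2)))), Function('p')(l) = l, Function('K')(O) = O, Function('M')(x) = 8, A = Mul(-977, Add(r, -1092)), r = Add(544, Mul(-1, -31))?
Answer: Rational(-4, 883127) ≈ -4.5294e-6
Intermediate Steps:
r = 575 (r = Add(544, 31) = 575)
A = 505109 (A = Mul(-977, Add(575, -1092)) = Mul(-977, -517) = 505109)
a = 8
V = 8
Mul(V, Pow(Add(-1261145, Mul(-1, A)), -1)) = Mul(8, Pow(Add(-1261145, Mul(-1, 505109)), -1)) = Mul(8, Pow(Add(-1261145, -505109), -1)) = Mul(8, Pow(-1766254, -1)) = Mul(8, Rational(-1, 1766254)) = Rational(-4, 883127)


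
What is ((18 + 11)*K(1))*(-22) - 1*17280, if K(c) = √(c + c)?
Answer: -17280 - 638*√2 ≈ -18182.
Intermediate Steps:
K(c) = √2*√c (K(c) = √(2*c) = √2*√c)
((18 + 11)*K(1))*(-22) - 1*17280 = ((18 + 11)*(√2*√1))*(-22) - 1*17280 = (29*(√2*1))*(-22) - 17280 = (29*√2)*(-22) - 17280 = -638*√2 - 17280 = -17280 - 638*√2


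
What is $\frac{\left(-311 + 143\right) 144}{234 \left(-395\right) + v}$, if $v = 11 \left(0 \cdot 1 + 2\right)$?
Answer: $\frac{3024}{11551} \approx 0.2618$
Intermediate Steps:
$v = 22$ ($v = 11 \left(0 + 2\right) = 11 \cdot 2 = 22$)
$\frac{\left(-311 + 143\right) 144}{234 \left(-395\right) + v} = \frac{\left(-311 + 143\right) 144}{234 \left(-395\right) + 22} = \frac{\left(-168\right) 144}{-92430 + 22} = - \frac{24192}{-92408} = \left(-24192\right) \left(- \frac{1}{92408}\right) = \frac{3024}{11551}$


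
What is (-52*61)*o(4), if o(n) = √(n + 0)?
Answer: -6344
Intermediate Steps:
o(n) = √n
(-52*61)*o(4) = (-52*61)*√4 = -3172*2 = -6344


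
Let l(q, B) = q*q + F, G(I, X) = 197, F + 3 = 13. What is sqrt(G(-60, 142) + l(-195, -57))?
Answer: 18*sqrt(118) ≈ 195.53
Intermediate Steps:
F = 10 (F = -3 + 13 = 10)
l(q, B) = 10 + q**2 (l(q, B) = q*q + 10 = q**2 + 10 = 10 + q**2)
sqrt(G(-60, 142) + l(-195, -57)) = sqrt(197 + (10 + (-195)**2)) = sqrt(197 + (10 + 38025)) = sqrt(197 + 38035) = sqrt(38232) = 18*sqrt(118)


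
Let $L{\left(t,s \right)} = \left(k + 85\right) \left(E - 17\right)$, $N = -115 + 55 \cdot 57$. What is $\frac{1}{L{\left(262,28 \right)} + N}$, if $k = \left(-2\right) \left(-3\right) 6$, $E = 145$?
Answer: $\frac{1}{18508} \approx 5.4031 \cdot 10^{-5}$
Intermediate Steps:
$N = 3020$ ($N = -115 + 3135 = 3020$)
$k = 36$ ($k = 6 \cdot 6 = 36$)
$L{\left(t,s \right)} = 15488$ ($L{\left(t,s \right)} = \left(36 + 85\right) \left(145 - 17\right) = 121 \cdot 128 = 15488$)
$\frac{1}{L{\left(262,28 \right)} + N} = \frac{1}{15488 + 3020} = \frac{1}{18508}$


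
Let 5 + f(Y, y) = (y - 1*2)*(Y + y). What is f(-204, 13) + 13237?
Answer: 11131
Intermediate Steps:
f(Y, y) = -5 + (-2 + y)*(Y + y) (f(Y, y) = -5 + (y - 1*2)*(Y + y) = -5 + (y - 2)*(Y + y) = -5 + (-2 + y)*(Y + y))
f(-204, 13) + 13237 = (-5 + 13**2 - 2*(-204) - 2*13 - 204*13) + 13237 = (-5 + 169 + 408 - 26 - 2652) + 13237 = -2106 + 13237 = 11131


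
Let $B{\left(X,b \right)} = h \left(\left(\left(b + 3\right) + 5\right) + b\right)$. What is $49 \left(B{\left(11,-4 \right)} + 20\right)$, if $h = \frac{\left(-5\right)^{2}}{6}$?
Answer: $980$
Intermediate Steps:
$h = \frac{25}{6}$ ($h = 25 \cdot \frac{1}{6} = \frac{25}{6} \approx 4.1667$)
$B{\left(X,b \right)} = \frac{100}{3} + \frac{25 b}{3}$ ($B{\left(X,b \right)} = \frac{25 \left(\left(\left(b + 3\right) + 5\right) + b\right)}{6} = \frac{25 \left(\left(\left(3 + b\right) + 5\right) + b\right)}{6} = \frac{25 \left(\left(8 + b\right) + b\right)}{6} = \frac{25 \left(8 + 2 b\right)}{6} = \frac{100}{3} + \frac{25 b}{3}$)
$49 \left(B{\left(11,-4 \right)} + 20\right) = 49 \left(\left(\frac{100}{3} + \frac{25}{3} \left(-4\right)\right) + 20\right) = 49 \left(\left(\frac{100}{3} - \frac{100}{3}\right) + 20\right) = 49 \left(0 + 20\right) = 49 \cdot 20 = 980$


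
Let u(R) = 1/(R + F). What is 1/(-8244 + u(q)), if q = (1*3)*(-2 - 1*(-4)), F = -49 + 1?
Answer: -42/346249 ≈ -0.00012130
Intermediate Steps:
F = -48
q = 6 (q = 3*(-2 + 4) = 3*2 = 6)
u(R) = 1/(-48 + R) (u(R) = 1/(R - 48) = 1/(-48 + R))
1/(-8244 + u(q)) = 1/(-8244 + 1/(-48 + 6)) = 1/(-8244 + 1/(-42)) = 1/(-8244 - 1/42) = 1/(-346249/42) = -42/346249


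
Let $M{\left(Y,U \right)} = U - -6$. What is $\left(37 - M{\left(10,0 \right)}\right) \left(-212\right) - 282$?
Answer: $-6854$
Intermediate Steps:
$M{\left(Y,U \right)} = 6 + U$ ($M{\left(Y,U \right)} = U + 6 = 6 + U$)
$\left(37 - M{\left(10,0 \right)}\right) \left(-212\right) - 282 = \left(37 - \left(6 + 0\right)\right) \left(-212\right) - 282 = \left(37 - 6\right) \left(-212\right) - 282 = 31 \left(-212\right) - 282 = -6572 - 282 = -6854$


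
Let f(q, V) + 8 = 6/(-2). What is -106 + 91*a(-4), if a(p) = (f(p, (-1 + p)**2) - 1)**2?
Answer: 12998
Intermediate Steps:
f(q, V) = -11 (f(q, V) = -8 + 6/(-2) = -8 + 6*(-1/2) = -8 - 3 = -11)
a(p) = 144 (a(p) = (-11 - 1)**2 = (-12)**2 = 144)
-106 + 91*a(-4) = -106 + 91*144 = -106 + 13104 = 12998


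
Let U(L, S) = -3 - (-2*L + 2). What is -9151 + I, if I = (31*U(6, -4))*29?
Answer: -2858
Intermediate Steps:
U(L, S) = -5 + 2*L (U(L, S) = -3 - (2 - 2*L) = -3 + (-2 + 2*L) = -5 + 2*L)
I = 6293 (I = (31*(-5 + 2*6))*29 = (31*(-5 + 12))*29 = (31*7)*29 = 217*29 = 6293)
-9151 + I = -9151 + 6293 = -2858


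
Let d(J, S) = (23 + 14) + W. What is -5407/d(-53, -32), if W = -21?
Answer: -5407/16 ≈ -337.94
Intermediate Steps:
d(J, S) = 16 (d(J, S) = (23 + 14) - 21 = 37 - 21 = 16)
-5407/d(-53, -32) = -5407/16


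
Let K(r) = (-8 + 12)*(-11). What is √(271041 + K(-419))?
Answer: √270997 ≈ 520.57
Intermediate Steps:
K(r) = -44 (K(r) = 4*(-11) = -44)
√(271041 + K(-419)) = √(271041 - 44) = √270997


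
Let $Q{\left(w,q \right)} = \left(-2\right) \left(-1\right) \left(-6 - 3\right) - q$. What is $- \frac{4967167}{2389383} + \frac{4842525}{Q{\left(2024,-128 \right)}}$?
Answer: $\frac{2314020104741}{52566426} \approx 44021.0$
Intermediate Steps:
$Q{\left(w,q \right)} = -18 - q$ ($Q{\left(w,q \right)} = 2 \left(-9\right) - q = -18 - q$)
$- \frac{4967167}{2389383} + \frac{4842525}{Q{\left(2024,-128 \right)}} = - \frac{4967167}{2389383} + \frac{4842525}{-18 - -128} = \left(-4967167\right) \frac{1}{2389383} + \frac{4842525}{-18 + 128} = - \frac{4967167}{2389383} + \frac{4842525}{110} = - \frac{4967167}{2389383} + 4842525 \cdot \frac{1}{110} = - \frac{4967167}{2389383} + \frac{968505}{22} = \frac{2314020104741}{52566426}$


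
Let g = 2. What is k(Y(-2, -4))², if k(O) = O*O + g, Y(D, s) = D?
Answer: 36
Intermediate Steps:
k(O) = 2 + O² (k(O) = O*O + 2 = O² + 2 = 2 + O²)
k(Y(-2, -4))² = (2 + (-2)²)² = (2 + 4)² = 6² = 36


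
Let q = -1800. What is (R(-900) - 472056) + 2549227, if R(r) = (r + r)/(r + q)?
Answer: 6231515/3 ≈ 2.0772e+6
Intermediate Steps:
R(r) = 2*r/(-1800 + r) (R(r) = (r + r)/(r - 1800) = (2*r)/(-1800 + r) = 2*r/(-1800 + r))
(R(-900) - 472056) + 2549227 = (2*(-900)/(-1800 - 900) - 472056) + 2549227 = (2*(-900)/(-2700) - 472056) + 2549227 = (2*(-900)*(-1/2700) - 472056) + 2549227 = (⅔ - 472056) + 2549227 = -1416166/3 + 2549227 = 6231515/3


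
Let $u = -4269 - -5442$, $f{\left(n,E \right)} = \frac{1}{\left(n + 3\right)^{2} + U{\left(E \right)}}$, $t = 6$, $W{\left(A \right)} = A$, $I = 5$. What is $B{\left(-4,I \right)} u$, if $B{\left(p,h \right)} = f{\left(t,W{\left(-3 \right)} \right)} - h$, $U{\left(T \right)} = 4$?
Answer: $- \frac{29256}{5} \approx -5851.2$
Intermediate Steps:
$f{\left(n,E \right)} = \frac{1}{4 + \left(3 + n\right)^{2}}$ ($f{\left(n,E \right)} = \frac{1}{\left(n + 3\right)^{2} + 4} = \frac{1}{\left(3 + n\right)^{2} + 4} = \frac{1}{4 + \left(3 + n\right)^{2}}$)
$u = 1173$ ($u = -4269 + 5442 = 1173$)
$B{\left(p,h \right)} = \frac{1}{85} - h$ ($B{\left(p,h \right)} = \frac{1}{4 + \left(3 + 6\right)^{2}} - h = \frac{1}{4 + 9^{2}} - h = \frac{1}{4 + 81} - h = \frac{1}{85} - h$)
$B{\left(-4,I \right)} u = \left(\frac{1}{85} - 5\right) 1173 = \left(- \frac{424}{85}\right) 1173 = - \frac{29256}{5}$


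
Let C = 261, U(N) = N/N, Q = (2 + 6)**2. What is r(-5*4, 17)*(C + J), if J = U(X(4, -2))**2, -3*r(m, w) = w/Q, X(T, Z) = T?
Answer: -2227/96 ≈ -23.198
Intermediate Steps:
Q = 64 (Q = 8**2 = 64)
r(m, w) = -w/192 (r(m, w) = -w/(3*64) = -w/192)
U(N) = 1
J = 1 (J = 1**2 = 1)
r(-5*4, 17)*(C + J) = (-1/192*17)*(261 + 1) = -17/192*262 = -2227/96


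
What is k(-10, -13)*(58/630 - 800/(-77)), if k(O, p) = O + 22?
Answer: 145276/1155 ≈ 125.78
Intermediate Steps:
k(O, p) = 22 + O
k(-10, -13)*(58/630 - 800/(-77)) = (22 - 10)*(58/630 - 800/(-77)) = 12*(58*(1/630) - 800*(-1/77)) = 12*(29/315 + 800/77) = 12*(36319/3465) = 145276/1155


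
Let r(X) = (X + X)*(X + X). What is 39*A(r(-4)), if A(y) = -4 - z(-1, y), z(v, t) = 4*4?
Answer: -780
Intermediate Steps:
z(v, t) = 16
r(X) = 4*X**2 (r(X) = (2*X)*(2*X) = 4*X**2)
A(y) = -20 (A(y) = -4 - 1*16 = -4 - 16 = -20)
39*A(r(-4)) = 39*(-20) = -780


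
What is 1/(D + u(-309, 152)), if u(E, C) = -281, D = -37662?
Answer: -1/37943 ≈ -2.6355e-5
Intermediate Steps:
1/(D + u(-309, 152)) = 1/(-37662 - 281) = 1/(-37943) = -1/37943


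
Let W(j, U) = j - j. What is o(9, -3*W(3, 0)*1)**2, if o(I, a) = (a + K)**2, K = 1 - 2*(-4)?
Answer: 6561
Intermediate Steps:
W(j, U) = 0
K = 9 (K = 1 + 8 = 9)
o(I, a) = (9 + a)**2 (o(I, a) = (a + 9)**2 = (9 + a)**2)
o(9, -3*W(3, 0)*1)**2 = ((9 - 3*0*1)**2)**2 = ((9 + 0*1)**2)**2 = ((9 + 0)**2)**2 = (9**2)**2 = 81**2 = 6561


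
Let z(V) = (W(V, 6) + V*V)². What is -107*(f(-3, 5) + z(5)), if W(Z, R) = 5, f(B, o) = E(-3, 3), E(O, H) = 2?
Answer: -96514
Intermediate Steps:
f(B, o) = 2
z(V) = (5 + V²)² (z(V) = (5 + V*V)² = (5 + V²)²)
-107*(f(-3, 5) + z(5)) = -107*(2 + (5 + 5²)²) = -107*(2 + (5 + 25)²) = -107*(2 + 30²) = -107*(2 + 900) = -107*902 = -96514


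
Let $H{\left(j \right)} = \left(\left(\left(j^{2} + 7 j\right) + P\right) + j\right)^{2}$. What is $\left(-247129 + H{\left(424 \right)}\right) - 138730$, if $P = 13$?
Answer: $33554892902$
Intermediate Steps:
$H{\left(j \right)} = \left(13 + j^{2} + 8 j\right)^{2}$ ($H{\left(j \right)} = \left(\left(\left(j^{2} + 7 j\right) + 13\right) + j\right)^{2} = \left(\left(13 + j^{2} + 7 j\right) + j\right)^{2} = \left(13 + j^{2} + 8 j\right)^{2}$)
$\left(-247129 + H{\left(424 \right)}\right) - 138730 = \left(-247129 + \left(13 + 424^{2} + 8 \cdot 424\right)^{2}\right) - 138730 = \left(-247129 + \left(13 + 179776 + 3392\right)^{2}\right) - 138730 = \left(-247129 + 183181^{2}\right) - 138730 = \left(-247129 + 33555278761\right) - 138730 = 33555031632 - 138730 = 33554892902$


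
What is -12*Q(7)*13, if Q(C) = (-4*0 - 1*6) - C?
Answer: 2028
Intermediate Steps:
Q(C) = -6 - C (Q(C) = (0 - 6) - C = -6 - C)
-12*Q(7)*13 = -12*(-6 - 1*7)*13 = -12*(-6 - 7)*13 = -12*(-13)*13 = 156*13 = 2028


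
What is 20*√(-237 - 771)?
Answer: 240*I*√7 ≈ 634.98*I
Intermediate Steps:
20*√(-237 - 771) = 20*√(-1008) = 20*(12*I*√7) = 240*I*√7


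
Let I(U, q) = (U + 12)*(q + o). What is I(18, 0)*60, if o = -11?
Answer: -19800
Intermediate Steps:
I(U, q) = (-11 + q)*(12 + U) (I(U, q) = (U + 12)*(q - 11) = (12 + U)*(-11 + q) = (-11 + q)*(12 + U))
I(18, 0)*60 = (-132 - 11*18 + 12*0 + 18*0)*60 = (-132 - 198 + 0 + 0)*60 = -330*60 = -19800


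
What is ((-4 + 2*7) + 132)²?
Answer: 20164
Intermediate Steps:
((-4 + 2*7) + 132)² = ((-4 + 14) + 132)² = (10 + 132)² = 142² = 20164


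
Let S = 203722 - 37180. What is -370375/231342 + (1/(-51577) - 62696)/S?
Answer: -327458983043588/165597239626419 ≈ -1.9774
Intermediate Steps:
S = 166542
-370375/231342 + (1/(-51577) - 62696)/S = -370375/231342 + (1/(-51577) - 62696)/166542 = -370375*1/231342 + (-1/51577 - 62696)*(1/166542) = -370375/231342 - 3233671593/51577*1/166542 = -370375/231342 - 1077890531/2863245578 = -327458983043588/165597239626419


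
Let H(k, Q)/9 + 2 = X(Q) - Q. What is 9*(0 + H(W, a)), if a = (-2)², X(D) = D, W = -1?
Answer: -162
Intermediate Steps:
a = 4
H(k, Q) = -18 (H(k, Q) = -18 + 9*(Q - Q) = -18 + 9*0 = -18 + 0 = -18)
9*(0 + H(W, a)) = 9*(0 - 18) = 9*(-18) = -162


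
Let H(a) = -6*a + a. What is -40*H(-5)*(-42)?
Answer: 42000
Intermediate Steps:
H(a) = -5*a
-40*H(-5)*(-42) = -(-200)*(-5)*(-42) = -40*25*(-42) = -1000*(-42) = 42000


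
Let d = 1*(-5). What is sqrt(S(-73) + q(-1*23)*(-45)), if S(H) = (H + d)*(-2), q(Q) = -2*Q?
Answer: I*sqrt(1914) ≈ 43.749*I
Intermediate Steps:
d = -5
S(H) = 10 - 2*H (S(H) = (H - 5)*(-2) = (-5 + H)*(-2) = 10 - 2*H)
sqrt(S(-73) + q(-1*23)*(-45)) = sqrt((10 - 2*(-73)) - (-2)*23*(-45)) = sqrt((10 + 146) - 2*(-23)*(-45)) = sqrt(156 + 46*(-45)) = sqrt(156 - 2070) = sqrt(-1914) = I*sqrt(1914)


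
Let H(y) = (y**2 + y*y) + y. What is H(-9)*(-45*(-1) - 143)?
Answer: -14994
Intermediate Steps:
H(y) = y + 2*y**2 (H(y) = (y**2 + y**2) + y = 2*y**2 + y = y + 2*y**2)
H(-9)*(-45*(-1) - 143) = (-9*(1 + 2*(-9)))*(-45*(-1) - 143) = (-9*(1 - 18))*(45 - 143) = -9*(-17)*(-98) = 153*(-98) = -14994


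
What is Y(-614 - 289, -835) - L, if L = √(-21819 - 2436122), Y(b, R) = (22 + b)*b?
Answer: 795543 - I*√2457941 ≈ 7.9554e+5 - 1567.8*I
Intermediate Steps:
Y(b, R) = b*(22 + b)
L = I*√2457941 (L = √(-2457941) = I*√2457941 ≈ 1567.8*I)
Y(-614 - 289, -835) - L = (-614 - 289)*(22 + (-614 - 289)) - I*√2457941 = -903*(22 - 903) - I*√2457941 = -903*(-881) - I*√2457941 = 795543 - I*√2457941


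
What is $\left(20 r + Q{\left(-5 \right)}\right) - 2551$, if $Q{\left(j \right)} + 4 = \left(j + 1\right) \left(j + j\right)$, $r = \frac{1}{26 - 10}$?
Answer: $- \frac{10055}{4} \approx -2513.8$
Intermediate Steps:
$r = \frac{1}{16} \approx 0.0625$
$Q{\left(j \right)} = -4 + 2 j \left(1 + j\right)$ ($Q{\left(j \right)} = -4 + \left(j + 1\right) \left(j + j\right) = -4 + \left(1 + j\right) 2 j = -4 + 2 j \left(1 + j\right)$)
$\left(20 r + Q{\left(-5 \right)}\right) - 2551 = \left(20 \cdot \frac{1}{16} + \left(-4 + 2 \left(-5\right) + 2 \left(-5\right)^{2}\right)\right) - 2551 = \left(\frac{5}{4} - -36\right) - 2551 = \left(\frac{5}{4} + 36\right) - 2551 = \frac{149}{4} - 2551 = - \frac{10055}{4}$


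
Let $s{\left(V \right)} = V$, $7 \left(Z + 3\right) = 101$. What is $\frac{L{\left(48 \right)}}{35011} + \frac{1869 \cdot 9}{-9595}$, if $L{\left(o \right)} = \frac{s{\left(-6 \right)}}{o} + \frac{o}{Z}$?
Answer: $- \frac{4711047451}{2687444360} \approx -1.753$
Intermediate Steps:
$Z = \frac{80}{7}$ ($Z = -3 + \frac{1}{7} \cdot 101 = -3 + \frac{101}{7} = \frac{80}{7} \approx 11.429$)
$L{\left(o \right)} = - \frac{6}{o} + \frac{7 o}{80}$ ($L{\left(o \right)} = - \frac{6}{o} + \frac{o}{\frac{80}{7}} = - \frac{6}{o} + o \frac{7}{80} = - \frac{6}{o} + \frac{7 o}{80}$)
$\frac{L{\left(48 \right)}}{35011} + \frac{1869 \cdot 9}{-9595} = \frac{- \frac{6}{48} + \frac{7}{80} \cdot 48}{35011} + \frac{1869 \cdot 9}{-9595} = \left(\left(-6\right) \frac{1}{48} + \frac{21}{5}\right) \frac{1}{35011} + 16821 \left(- \frac{1}{9595}\right) = \left(- \frac{1}{8} + \frac{21}{5}\right) \frac{1}{35011} - \frac{16821}{9595} = \frac{163}{40} \cdot \frac{1}{35011} - \frac{16821}{9595} = \frac{163}{1400440} - \frac{16821}{9595} = - \frac{4711047451}{2687444360}$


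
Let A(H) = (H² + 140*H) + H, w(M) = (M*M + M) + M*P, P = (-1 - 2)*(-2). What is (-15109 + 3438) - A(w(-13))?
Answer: -28753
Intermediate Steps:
P = 6 (P = -3*(-2) = 6)
w(M) = M² + 7*M (w(M) = (M*M + M) + M*6 = (M² + M) + 6*M = (M + M²) + 6*M = M² + 7*M)
A(H) = H² + 141*H
(-15109 + 3438) - A(w(-13)) = (-15109 + 3438) - (-13*(7 - 13))*(141 - 13*(7 - 13)) = -11671 - (-13*(-6))*(141 - 13*(-6)) = -11671 - 78*(141 + 78) = -11671 - 78*219 = -11671 - 1*17082 = -11671 - 17082 = -28753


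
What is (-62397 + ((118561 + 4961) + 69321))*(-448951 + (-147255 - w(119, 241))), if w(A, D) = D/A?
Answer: -9254981294730/119 ≈ -7.7773e+10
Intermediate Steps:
(-62397 + ((118561 + 4961) + 69321))*(-448951 + (-147255 - w(119, 241))) = (-62397 + ((118561 + 4961) + 69321))*(-448951 + (-147255 - 241/119)) = (-62397 + (123522 + 69321))*(-448951 + (-147255 - 241/119)) = (-62397 + 192843)*(-448951 + (-147255 - 1*241/119)) = 130446*(-448951 + (-147255 - 241/119)) = 130446*(-448951 - 17523586/119) = 130446*(-70948755/119) = -9254981294730/119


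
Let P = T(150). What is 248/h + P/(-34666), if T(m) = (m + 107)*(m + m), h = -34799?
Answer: -1345800034/603171067 ≈ -2.2312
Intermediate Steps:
T(m) = 2*m*(107 + m) (T(m) = (107 + m)*(2*m) = 2*m*(107 + m))
P = 77100 (P = 2*150*(107 + 150) = 2*150*257 = 77100)
248/h + P/(-34666) = 248/(-34799) + 77100/(-34666) = 248*(-1/34799) + 77100*(-1/34666) = -248/34799 - 38550/17333 = -1345800034/603171067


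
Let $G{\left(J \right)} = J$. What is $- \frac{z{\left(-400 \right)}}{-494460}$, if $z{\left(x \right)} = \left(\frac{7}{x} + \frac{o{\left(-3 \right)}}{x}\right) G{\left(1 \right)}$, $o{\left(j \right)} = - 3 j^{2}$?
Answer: $\frac{1}{9889200} \approx 1.0112 \cdot 10^{-7}$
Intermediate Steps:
$z{\left(x \right)} = - \frac{20}{x}$ ($z{\left(x \right)} = \left(\frac{7}{x} + \frac{\left(-3\right) \left(-3\right)^{2}}{x}\right) 1 = \left(\frac{7}{x} + \frac{\left(-3\right) 9}{x}\right) 1 = \left(\frac{7}{x} - \frac{27}{x}\right) 1 = - \frac{20}{x} 1 = - \frac{20}{x}$)
$- \frac{z{\left(-400 \right)}}{-494460} = - \frac{\left(-20\right) \frac{1}{-400}}{-494460} = - \frac{\left(-20\right) \left(- \frac{1}{400}\right) \left(-1\right)}{494460} = - \frac{-1}{20 \cdot 494460} = \left(-1\right) \left(- \frac{1}{9889200}\right) = \frac{1}{9889200}$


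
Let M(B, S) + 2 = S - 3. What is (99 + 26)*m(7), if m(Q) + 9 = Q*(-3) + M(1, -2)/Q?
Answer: -3875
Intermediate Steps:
M(B, S) = -5 + S (M(B, S) = -2 + (S - 3) = -2 + (-3 + S) = -5 + S)
m(Q) = -9 - 7/Q - 3*Q (m(Q) = -9 + (Q*(-3) + (-5 - 2)/Q) = -9 + (-3*Q - 7/Q) = -9 + (-7/Q - 3*Q) = -9 - 7/Q - 3*Q)
(99 + 26)*m(7) = (99 + 26)*(-9 - 7/7 - 3*7) = 125*(-9 - 7*⅐ - 21) = 125*(-9 - 1 - 21) = 125*(-31) = -3875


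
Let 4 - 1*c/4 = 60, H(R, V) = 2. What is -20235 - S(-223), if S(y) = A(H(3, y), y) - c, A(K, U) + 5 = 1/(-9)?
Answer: -184085/9 ≈ -20454.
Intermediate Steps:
A(K, U) = -46/9 (A(K, U) = -5 + 1/(-9) = -5 - ⅑ = -46/9)
c = -224 (c = 16 - 4*60 = 16 - 240 = -224)
S(y) = 1970/9 (S(y) = -46/9 - 1*(-224) = -46/9 + 224 = 1970/9)
-20235 - S(-223) = -20235 - 1*1970/9 = -20235 - 1970/9 = -184085/9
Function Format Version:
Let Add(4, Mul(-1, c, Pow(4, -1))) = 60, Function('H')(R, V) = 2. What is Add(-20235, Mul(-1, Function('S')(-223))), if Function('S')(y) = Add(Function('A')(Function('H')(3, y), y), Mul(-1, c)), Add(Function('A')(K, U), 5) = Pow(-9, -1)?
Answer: Rational(-184085, 9) ≈ -20454.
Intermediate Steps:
Function('A')(K, U) = Rational(-46, 9) (Function('A')(K, U) = Add(-5, Pow(-9, -1)) = Add(-5, Rational(-1, 9)) = Rational(-46, 9))
c = -224 (c = Add(16, Mul(-4, 60)) = Add(16, -240) = -224)
Function('S')(y) = Rational(1970, 9) (Function('S')(y) = Add(Rational(-46, 9), Mul(-1, -224)) = Add(Rational(-46, 9), 224) = Rational(1970, 9))
Add(-20235, Mul(-1, Function('S')(-223))) = Add(-20235, Mul(-1, Rational(1970, 9))) = Add(-20235, Rational(-1970, 9)) = Rational(-184085, 9)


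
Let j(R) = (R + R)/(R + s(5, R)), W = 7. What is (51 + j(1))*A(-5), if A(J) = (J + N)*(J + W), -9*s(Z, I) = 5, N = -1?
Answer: -666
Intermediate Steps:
s(Z, I) = -5/9 (s(Z, I) = -⅑*5 = -5/9)
A(J) = (-1 + J)*(7 + J) (A(J) = (J - 1)*(J + 7) = (-1 + J)*(7 + J))
j(R) = 2*R/(-5/9 + R) (j(R) = (R + R)/(R - 5/9) = (2*R)/(-5/9 + R) = 2*R/(-5/9 + R))
(51 + j(1))*A(-5) = (51 + 18*1/(-5 + 9*1))*(-7 + (-5)² + 6*(-5)) = (51 + 18*1/(-5 + 9))*(-7 + 25 - 30) = (51 + 18*1/4)*(-12) = (51 + 18*1*(¼))*(-12) = (51 + 9/2)*(-12) = (111/2)*(-12) = -666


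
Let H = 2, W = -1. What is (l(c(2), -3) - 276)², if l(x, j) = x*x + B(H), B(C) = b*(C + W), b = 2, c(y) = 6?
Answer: 56644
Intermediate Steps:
B(C) = -2 + 2*C (B(C) = 2*(C - 1) = 2*(-1 + C) = -2 + 2*C)
l(x, j) = 2 + x² (l(x, j) = x*x + (-2 + 2*2) = x² + (-2 + 4) = x² + 2 = 2 + x²)
(l(c(2), -3) - 276)² = ((2 + 6²) - 276)² = ((2 + 36) - 276)² = (38 - 276)² = (-238)² = 56644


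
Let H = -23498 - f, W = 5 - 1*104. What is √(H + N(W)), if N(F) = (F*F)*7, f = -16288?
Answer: 7*√1253 ≈ 247.78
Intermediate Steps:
W = -99 (W = 5 - 104 = -99)
N(F) = 7*F² (N(F) = F²*7 = 7*F²)
H = -7210 (H = -23498 - 1*(-16288) = -23498 + 16288 = -7210)
√(H + N(W)) = √(-7210 + 7*(-99)²) = √(-7210 + 7*9801) = √(-7210 + 68607) = √61397 = 7*√1253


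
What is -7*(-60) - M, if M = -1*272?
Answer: 692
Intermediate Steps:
M = -272
-7*(-60) - M = -7*(-60) - 1*(-272) = 420 + 272 = 692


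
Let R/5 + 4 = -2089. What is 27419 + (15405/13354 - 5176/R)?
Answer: 3832024890219/139749610 ≈ 27421.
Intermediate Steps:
R = -10465 (R = -20 + 5*(-2089) = -20 - 10445 = -10465)
27419 + (15405/13354 - 5176/R) = 27419 + (15405/13354 - 5176/(-10465)) = 27419 + (15405*(1/13354) - 5176*(-1/10465)) = 27419 + (15405/13354 + 5176/10465) = 27419 + 230333629/139749610 = 3832024890219/139749610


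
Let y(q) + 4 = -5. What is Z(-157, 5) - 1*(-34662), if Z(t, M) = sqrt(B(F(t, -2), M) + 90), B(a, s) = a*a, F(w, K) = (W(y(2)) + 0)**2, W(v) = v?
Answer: 34662 + 3*sqrt(739) ≈ 34744.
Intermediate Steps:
y(q) = -9 (y(q) = -4 - 5 = -9)
F(w, K) = 81 (F(w, K) = (-9 + 0)**2 = (-9)**2 = 81)
B(a, s) = a**2
Z(t, M) = 3*sqrt(739) (Z(t, M) = sqrt(81**2 + 90) = sqrt(6561 + 90) = sqrt(6651) = 3*sqrt(739))
Z(-157, 5) - 1*(-34662) = 3*sqrt(739) - 1*(-34662) = 3*sqrt(739) + 34662 = 34662 + 3*sqrt(739)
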